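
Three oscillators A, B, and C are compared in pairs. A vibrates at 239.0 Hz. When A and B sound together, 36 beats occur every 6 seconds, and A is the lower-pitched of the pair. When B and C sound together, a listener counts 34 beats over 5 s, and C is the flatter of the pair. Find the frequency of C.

A–B: Beat frequency = 36/6 = 6 Hz.
B is above A, so f_B = 239.0 + 6 = 245 Hz.
B–C: Beat frequency = 34/5 = 6.8 Hz.
C is below B, so f_C = 245 − 6.8 = 238.2 Hz.

238.2 Hz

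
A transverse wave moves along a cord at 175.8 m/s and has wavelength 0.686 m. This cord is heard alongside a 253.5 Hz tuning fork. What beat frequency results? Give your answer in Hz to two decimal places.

2.77 Hz

Source frequency f = v/λ = 175.8/0.686 = 256.2682 Hz.
f_beat = |256.2682 − 253.5| = 2.77 Hz.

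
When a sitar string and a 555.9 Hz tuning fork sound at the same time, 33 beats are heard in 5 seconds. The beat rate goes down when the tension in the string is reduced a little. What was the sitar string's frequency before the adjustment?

562.5 Hz

Beat frequency = 33/5 = 6.6 Hz.
|f − 555.9| = 6.6, so the sitar string was at either 549.3 Hz or 562.5 Hz.
Lower tension means lower frequency; the adjustment lowers the sitar string's frequency.
The beat rate fell, so the adjustment moved the sitar string toward 555.9 Hz — it must have started above the reference.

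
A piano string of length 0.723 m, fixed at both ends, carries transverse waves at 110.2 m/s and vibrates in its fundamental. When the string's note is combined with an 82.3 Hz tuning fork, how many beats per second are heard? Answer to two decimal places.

6.09 Hz

For a string fixed at both ends, f_n = n·v/(2L) = 1·110.2/(2·0.723) = 76.2102 Hz.
f_beat = |76.2102 − 82.3| = 6.09 Hz.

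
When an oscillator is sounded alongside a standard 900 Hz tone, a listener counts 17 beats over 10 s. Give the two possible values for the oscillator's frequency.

Beat frequency = 17/10 = 1.7 Hz.
|f − 900| = 1.7, so f = 900 ± 1.7.

898.3 Hz or 901.7 Hz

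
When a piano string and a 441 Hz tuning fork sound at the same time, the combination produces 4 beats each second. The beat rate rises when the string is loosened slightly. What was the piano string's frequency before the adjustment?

|f − 441| = 4, so the piano string was at either 437 Hz or 445 Hz.
Reducing tension lowers a string's frequency; the adjustment lowers the piano string's frequency.
The beat rate rose, so the adjustment moved the piano string further from 441 Hz — it was already below the reference.

437 Hz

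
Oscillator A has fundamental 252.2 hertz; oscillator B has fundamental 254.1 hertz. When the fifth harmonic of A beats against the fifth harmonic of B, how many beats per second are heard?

Fifth harmonic of the first: 5·252.2 = 1261.0 Hz.
Fifth harmonic of the second: 5·254.1 = 1270.5 Hz.
f_beat = |1261.0 − 1270.5| = 9.5 Hz.

9.5 Hz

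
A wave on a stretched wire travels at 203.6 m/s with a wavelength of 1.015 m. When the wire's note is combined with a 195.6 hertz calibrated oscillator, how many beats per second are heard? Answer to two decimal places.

4.99 Hz

Source frequency f = v/λ = 203.6/1.015 = 200.5911 Hz.
f_beat = |200.5911 − 195.6| = 4.99 Hz.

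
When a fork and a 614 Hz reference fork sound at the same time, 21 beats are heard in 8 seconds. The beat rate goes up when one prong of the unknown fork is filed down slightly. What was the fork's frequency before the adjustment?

Beat frequency = 21/8 = 2.625 Hz.
|f − 614| = 2.625, so the fork was at either 611.375 Hz or 616.625 Hz.
Filing a prong removes mass and raises the fork's frequency; the adjustment raises the fork's frequency.
The beat rate rose, so the adjustment moved the fork further from 614 Hz — it was already above the reference.

616.625 Hz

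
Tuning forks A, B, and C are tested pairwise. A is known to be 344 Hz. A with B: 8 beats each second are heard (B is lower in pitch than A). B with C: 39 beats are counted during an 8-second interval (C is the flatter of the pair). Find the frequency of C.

331.125 Hz

B is below A, so f_B = 344 − 8 = 336 Hz.
B–C: Beat frequency = 39/8 = 4.875 Hz.
C is below B, so f_C = 336 − 4.875 = 331.125 Hz.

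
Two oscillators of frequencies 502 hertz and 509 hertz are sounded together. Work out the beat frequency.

The beat frequency equals the magnitude of the frequency difference.
|502 − 509| = 7 Hz.

7 Hz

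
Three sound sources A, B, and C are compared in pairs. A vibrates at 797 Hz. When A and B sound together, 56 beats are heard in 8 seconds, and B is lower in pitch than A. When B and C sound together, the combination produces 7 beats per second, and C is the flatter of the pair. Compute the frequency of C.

A–B: Beat frequency = 56/8 = 7 Hz.
B is below A, so f_B = 797 − 7 = 790 Hz.
C is below B, so f_C = 790 − 7 = 783 Hz.

783 Hz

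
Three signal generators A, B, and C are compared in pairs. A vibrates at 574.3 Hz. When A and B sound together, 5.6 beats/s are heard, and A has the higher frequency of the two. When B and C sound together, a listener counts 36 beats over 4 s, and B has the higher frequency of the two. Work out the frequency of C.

559.7 Hz

B is below A, so f_B = 574.3 − 5.6 = 568.7 Hz.
B–C: Beat frequency = 36/4 = 9 Hz.
C is below B, so f_C = 568.7 − 9 = 559.7 Hz.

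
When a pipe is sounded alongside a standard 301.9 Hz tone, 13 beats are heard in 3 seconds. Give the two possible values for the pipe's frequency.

297.5667 Hz or 306.2333 Hz

Beat frequency = 13/3 = 4.3333 Hz.
|f − 301.9| = 4.3333, so f = 301.9 ± 4.3333.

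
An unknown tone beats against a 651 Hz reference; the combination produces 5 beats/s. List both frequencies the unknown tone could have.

646 Hz or 656 Hz

|f − 651| = 5, so f = 651 ± 5.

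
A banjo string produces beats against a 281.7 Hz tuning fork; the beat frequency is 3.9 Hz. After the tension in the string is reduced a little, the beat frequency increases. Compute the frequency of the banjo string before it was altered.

|f − 281.7| = 3.9, so the banjo string was at either 277.8 Hz or 285.6 Hz.
Lower tension means lower frequency; the adjustment lowers the banjo string's frequency.
The beat rate rose, so the adjustment moved the banjo string further from 281.7 Hz — it was already below the reference.

277.8 Hz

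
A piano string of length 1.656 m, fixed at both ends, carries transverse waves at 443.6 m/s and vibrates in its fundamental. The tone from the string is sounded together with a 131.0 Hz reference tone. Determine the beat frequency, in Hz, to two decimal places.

For a string fixed at both ends, f_n = n·v/(2L) = 1·443.6/(2·1.656) = 133.9372 Hz.
f_beat = |133.9372 − 131.0| = 2.94 Hz.

2.94 Hz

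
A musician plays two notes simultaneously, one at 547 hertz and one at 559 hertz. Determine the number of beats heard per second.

12 Hz

f_beat = |f₁ − f₂|.
|547 − 559| = 12 Hz.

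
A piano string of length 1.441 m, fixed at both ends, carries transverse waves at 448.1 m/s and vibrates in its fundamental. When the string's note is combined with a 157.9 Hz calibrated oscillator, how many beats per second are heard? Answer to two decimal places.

2.42 Hz

For a string fixed at both ends, f_n = n·v/(2L) = 1·448.1/(2·1.441) = 155.4823 Hz.
f_beat = |155.4823 − 157.9| = 2.42 Hz.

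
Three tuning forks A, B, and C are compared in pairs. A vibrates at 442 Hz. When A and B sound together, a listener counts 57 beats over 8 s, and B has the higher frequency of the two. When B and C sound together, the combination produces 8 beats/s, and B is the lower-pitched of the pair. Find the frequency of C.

457.125 Hz

A–B: Beat frequency = 57/8 = 7.125 Hz.
B is above A, so f_B = 442 + 7.125 = 449.125 Hz.
C is above B, so f_C = 449.125 + 8 = 457.125 Hz.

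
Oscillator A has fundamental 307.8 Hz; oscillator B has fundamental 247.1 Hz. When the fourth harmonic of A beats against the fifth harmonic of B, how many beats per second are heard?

4.3 Hz

Fourth harmonic of the first: 4·307.8 = 1231.2 Hz.
Fifth harmonic of the second: 5·247.1 = 1235.5 Hz.
f_beat = |1231.2 − 1235.5| = 4.3 Hz.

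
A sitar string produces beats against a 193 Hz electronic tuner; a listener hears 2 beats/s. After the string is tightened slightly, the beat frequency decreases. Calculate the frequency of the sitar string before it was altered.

|f − 193| = 2, so the sitar string was at either 191 Hz or 195 Hz.
Increasing tension raises a string's frequency; the adjustment raises the sitar string's frequency.
The beat rate fell, so the adjustment moved the sitar string toward 193 Hz — it must have started below the reference.

191 Hz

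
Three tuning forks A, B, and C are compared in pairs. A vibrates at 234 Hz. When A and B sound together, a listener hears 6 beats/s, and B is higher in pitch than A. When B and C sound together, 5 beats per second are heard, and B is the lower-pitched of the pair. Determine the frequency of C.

B is above A, so f_B = 234 + 6 = 240 Hz.
C is above B, so f_C = 240 + 5 = 245 Hz.

245 Hz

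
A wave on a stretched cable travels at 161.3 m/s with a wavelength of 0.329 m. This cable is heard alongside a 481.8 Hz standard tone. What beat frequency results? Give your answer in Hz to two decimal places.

Source frequency f = v/λ = 161.3/0.329 = 490.2736 Hz.
f_beat = |490.2736 − 481.8| = 8.47 Hz.

8.47 Hz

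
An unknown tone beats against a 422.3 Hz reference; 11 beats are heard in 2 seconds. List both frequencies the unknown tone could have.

Beat frequency = 11/2 = 5.5 Hz.
|f − 422.3| = 5.5, so f = 422.3 ± 5.5.

416.8 Hz or 427.8 Hz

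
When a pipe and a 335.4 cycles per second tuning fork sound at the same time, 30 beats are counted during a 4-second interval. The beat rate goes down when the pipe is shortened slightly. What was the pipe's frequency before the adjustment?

327.9 Hz

Beat frequency = 30/4 = 7.5 Hz.
|f − 335.4| = 7.5, so the pipe was at either 327.9 Hz or 342.9 Hz.
A shorter pipe has a higher fundamental; the adjustment raises the pipe's frequency.
The beat rate fell, so the adjustment moved the pipe toward 335.4 Hz — it must have started below the reference.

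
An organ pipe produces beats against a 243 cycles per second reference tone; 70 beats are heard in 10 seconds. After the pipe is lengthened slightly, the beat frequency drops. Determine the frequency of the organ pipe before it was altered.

250 Hz

Beat frequency = 70/10 = 7 Hz.
|f − 243| = 7, so the organ pipe was at either 236 Hz or 250 Hz.
A longer pipe has a lower fundamental; the adjustment lowers the organ pipe's frequency.
The beat rate fell, so the adjustment moved the organ pipe toward 243 Hz — it must have started above the reference.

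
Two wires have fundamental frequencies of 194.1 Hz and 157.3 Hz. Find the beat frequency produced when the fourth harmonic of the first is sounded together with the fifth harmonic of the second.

Fourth harmonic of the first: 4·194.1 = 776.4 Hz.
Fifth harmonic of the second: 5·157.3 = 786.5 Hz.
f_beat = |776.4 − 786.5| = 10.1 Hz.

10.1 Hz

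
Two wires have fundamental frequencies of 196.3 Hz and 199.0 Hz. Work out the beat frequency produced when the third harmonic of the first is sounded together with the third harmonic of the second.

8.1 Hz

Third harmonic of the first: 3·196.3 = 588.9 Hz.
Third harmonic of the second: 3·199.0 = 597.0 Hz.
f_beat = |588.9 − 597.0| = 8.1 Hz.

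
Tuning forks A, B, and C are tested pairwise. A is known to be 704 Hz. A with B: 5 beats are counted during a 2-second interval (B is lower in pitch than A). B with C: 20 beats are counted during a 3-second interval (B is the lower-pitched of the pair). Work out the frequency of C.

708.1667 Hz

A–B: Beat frequency = 5/2 = 2.5 Hz.
B is below A, so f_B = 704 − 2.5 = 701.5 Hz.
B–C: Beat frequency = 20/3 = 6.6667 Hz.
C is above B, so f_C = 701.5 + 6.6667 = 708.1667 Hz.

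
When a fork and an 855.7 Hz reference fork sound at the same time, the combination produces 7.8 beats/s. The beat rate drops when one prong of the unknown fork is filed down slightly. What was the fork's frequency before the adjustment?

|f − 855.7| = 7.8, so the fork was at either 847.9 Hz or 863.5 Hz.
Filing a prong removes mass and raises the fork's frequency; the adjustment raises the fork's frequency.
The beat rate fell, so the adjustment moved the fork toward 855.7 Hz — it must have started below the reference.

847.9 Hz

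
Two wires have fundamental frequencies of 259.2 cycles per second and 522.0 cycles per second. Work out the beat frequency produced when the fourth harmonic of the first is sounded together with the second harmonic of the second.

7.2 Hz

Fourth harmonic of the first: 4·259.2 = 1036.8 Hz.
Second harmonic of the second: 2·522.0 = 1044.0 Hz.
f_beat = |1036.8 − 1044.0| = 7.2 Hz.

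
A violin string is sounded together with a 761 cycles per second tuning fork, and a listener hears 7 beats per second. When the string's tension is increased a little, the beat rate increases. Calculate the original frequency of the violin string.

768 Hz

|f − 761| = 7, so the violin string was at either 754 Hz or 768 Hz.
Higher tension means higher frequency; the adjustment raises the violin string's frequency.
The beat rate rose, so the adjustment moved the violin string further from 761 Hz — it was already above the reference.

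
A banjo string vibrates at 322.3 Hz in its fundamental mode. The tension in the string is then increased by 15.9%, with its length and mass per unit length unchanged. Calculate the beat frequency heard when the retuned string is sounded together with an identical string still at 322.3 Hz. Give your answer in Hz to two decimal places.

24.68 Hz

For a string, f ∝ √T, so the new frequency is 322.3·√1.159 = 346.9781 Hz.
f_beat = |346.9781 − 322.3| = 24.68 Hz.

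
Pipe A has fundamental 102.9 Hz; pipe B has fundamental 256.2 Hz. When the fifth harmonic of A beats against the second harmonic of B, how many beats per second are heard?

Fifth harmonic of the first: 5·102.9 = 514.5 Hz.
Second harmonic of the second: 2·256.2 = 512.4 Hz.
f_beat = |514.5 − 512.4| = 2.1 Hz.

2.1 Hz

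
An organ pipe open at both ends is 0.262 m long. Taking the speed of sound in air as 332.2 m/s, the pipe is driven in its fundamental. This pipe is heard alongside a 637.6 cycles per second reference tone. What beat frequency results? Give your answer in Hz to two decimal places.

3.63 Hz

Open pipe: f_n = n·v/(2L) = 1·332.2/(2·0.262) = 633.9695 Hz.
f_beat = |633.9695 − 637.6| = 3.63 Hz.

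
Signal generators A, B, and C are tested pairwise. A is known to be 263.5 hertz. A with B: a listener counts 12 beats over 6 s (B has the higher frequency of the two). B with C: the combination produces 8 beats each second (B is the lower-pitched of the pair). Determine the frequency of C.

A–B: Beat frequency = 12/6 = 2 Hz.
B is above A, so f_B = 263.5 + 2 = 265.5 Hz.
C is above B, so f_C = 265.5 + 8 = 273.5 Hz.

273.5 Hz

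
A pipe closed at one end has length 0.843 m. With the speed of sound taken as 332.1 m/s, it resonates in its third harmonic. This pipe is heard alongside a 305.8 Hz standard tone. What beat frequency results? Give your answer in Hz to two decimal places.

Closed pipe (odd harmonics): f_n = n·v/(4L) = 3·332.1/(4·0.843) = 295.4626 Hz.
f_beat = |295.4626 − 305.8| = 10.34 Hz.

10.34 Hz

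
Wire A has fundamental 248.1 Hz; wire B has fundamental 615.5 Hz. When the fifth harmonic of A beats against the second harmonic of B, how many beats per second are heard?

9.5 Hz

Fifth harmonic of the first: 5·248.1 = 1240.5 Hz.
Second harmonic of the second: 2·615.5 = 1231.0 Hz.
f_beat = |1240.5 − 1231.0| = 9.5 Hz.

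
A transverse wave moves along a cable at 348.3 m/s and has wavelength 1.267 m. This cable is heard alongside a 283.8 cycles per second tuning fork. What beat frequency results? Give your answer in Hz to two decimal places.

8.90 Hz

Source frequency f = v/λ = 348.3/1.267 = 274.9013 Hz.
f_beat = |274.9013 − 283.8| = 8.90 Hz.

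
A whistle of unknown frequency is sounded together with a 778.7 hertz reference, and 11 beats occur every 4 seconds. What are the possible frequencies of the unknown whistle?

775.95 Hz or 781.45 Hz

Beat frequency = 11/4 = 2.75 Hz.
|f − 778.7| = 2.75, so f = 778.7 ± 2.75.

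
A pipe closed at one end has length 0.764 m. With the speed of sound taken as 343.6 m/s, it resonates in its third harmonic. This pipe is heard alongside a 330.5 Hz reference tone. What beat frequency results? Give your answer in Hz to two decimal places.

6.80 Hz

Closed pipe (odd harmonics): f_n = n·v/(4L) = 3·343.6/(4·0.764) = 337.3037 Hz.
f_beat = |337.3037 − 330.5| = 6.80 Hz.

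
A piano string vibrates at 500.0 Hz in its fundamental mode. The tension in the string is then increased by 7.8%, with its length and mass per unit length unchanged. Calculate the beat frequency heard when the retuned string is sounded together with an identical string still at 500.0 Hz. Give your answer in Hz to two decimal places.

19.13 Hz

For a string, f ∝ √T, so the new frequency is 500.0·√1.078 = 519.1339 Hz.
f_beat = |519.1339 − 500.0| = 19.13 Hz.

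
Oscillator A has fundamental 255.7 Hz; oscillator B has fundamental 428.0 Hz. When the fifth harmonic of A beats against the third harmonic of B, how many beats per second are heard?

Fifth harmonic of the first: 5·255.7 = 1278.5 Hz.
Third harmonic of the second: 3·428.0 = 1284.0 Hz.
f_beat = |1278.5 − 1284.0| = 5.5 Hz.

5.5 Hz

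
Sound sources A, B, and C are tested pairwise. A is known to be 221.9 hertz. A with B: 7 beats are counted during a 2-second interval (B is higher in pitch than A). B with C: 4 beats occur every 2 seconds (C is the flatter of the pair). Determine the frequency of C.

A–B: Beat frequency = 7/2 = 3.5 Hz.
B is above A, so f_B = 221.9 + 3.5 = 225.4 Hz.
B–C: Beat frequency = 4/2 = 2 Hz.
C is below B, so f_C = 225.4 − 2 = 223.4 Hz.

223.4 Hz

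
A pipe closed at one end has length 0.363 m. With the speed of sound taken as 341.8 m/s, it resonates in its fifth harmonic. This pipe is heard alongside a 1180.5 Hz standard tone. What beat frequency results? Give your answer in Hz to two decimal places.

Closed pipe (odd harmonics): f_n = n·v/(4L) = 5·341.8/(4·0.363) = 1176.9972 Hz.
f_beat = |1176.9972 − 1180.5| = 3.50 Hz.

3.50 Hz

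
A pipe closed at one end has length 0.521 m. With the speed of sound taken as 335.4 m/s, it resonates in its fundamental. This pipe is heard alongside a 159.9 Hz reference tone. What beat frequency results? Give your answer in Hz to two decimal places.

1.04 Hz

Closed pipe (odd harmonics): f_n = n·v/(4L) = 1·335.4/(4·0.521) = 160.9405 Hz.
f_beat = |160.9405 − 159.9| = 1.04 Hz.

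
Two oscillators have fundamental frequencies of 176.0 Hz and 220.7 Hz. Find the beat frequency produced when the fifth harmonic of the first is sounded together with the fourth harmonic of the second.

Fifth harmonic of the first: 5·176.0 = 880.0 Hz.
Fourth harmonic of the second: 4·220.7 = 882.8 Hz.
f_beat = |880.0 − 882.8| = 2.8 Hz.

2.8 Hz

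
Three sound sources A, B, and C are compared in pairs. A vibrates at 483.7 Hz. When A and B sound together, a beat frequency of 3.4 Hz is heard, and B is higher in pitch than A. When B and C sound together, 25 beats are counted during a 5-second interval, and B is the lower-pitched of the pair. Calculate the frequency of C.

492.1 Hz

B is above A, so f_B = 483.7 + 3.4 = 487.1 Hz.
B–C: Beat frequency = 25/5 = 5 Hz.
C is above B, so f_C = 487.1 + 5 = 492.1 Hz.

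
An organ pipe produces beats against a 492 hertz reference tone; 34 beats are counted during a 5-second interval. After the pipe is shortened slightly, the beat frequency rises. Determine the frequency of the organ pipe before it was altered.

498.8 Hz

Beat frequency = 34/5 = 6.8 Hz.
|f − 492| = 6.8, so the organ pipe was at either 485.2 Hz or 498.8 Hz.
A shorter pipe has a higher fundamental; the adjustment raises the organ pipe's frequency.
The beat rate rose, so the adjustment moved the organ pipe further from 492 Hz — it was already above the reference.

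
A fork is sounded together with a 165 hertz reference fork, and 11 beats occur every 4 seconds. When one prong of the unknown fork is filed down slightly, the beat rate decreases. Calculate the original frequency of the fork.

162.25 Hz

Beat frequency = 11/4 = 2.75 Hz.
|f − 165| = 2.75, so the fork was at either 162.25 Hz or 167.75 Hz.
Filing a prong removes mass and raises the fork's frequency; the adjustment raises the fork's frequency.
The beat rate fell, so the adjustment moved the fork toward 165 Hz — it must have started below the reference.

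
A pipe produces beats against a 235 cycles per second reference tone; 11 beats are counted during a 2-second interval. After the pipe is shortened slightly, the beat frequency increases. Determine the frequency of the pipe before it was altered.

Beat frequency = 11/2 = 5.5 Hz.
|f − 235| = 5.5, so the pipe was at either 229.5 Hz or 240.5 Hz.
A shorter pipe has a higher fundamental; the adjustment raises the pipe's frequency.
The beat rate rose, so the adjustment moved the pipe further from 235 Hz — it was already above the reference.

240.5 Hz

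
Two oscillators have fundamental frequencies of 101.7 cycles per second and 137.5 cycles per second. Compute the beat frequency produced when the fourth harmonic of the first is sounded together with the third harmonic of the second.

Fourth harmonic of the first: 4·101.7 = 406.8 Hz.
Third harmonic of the second: 3·137.5 = 412.5 Hz.
f_beat = |406.8 − 412.5| = 5.7 Hz.

5.7 Hz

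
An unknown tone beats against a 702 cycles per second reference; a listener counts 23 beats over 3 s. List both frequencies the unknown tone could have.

Beat frequency = 23/3 = 7.6667 Hz.
|f − 702| = 7.6667, so f = 702 ± 7.6667.

694.3333 Hz or 709.6667 Hz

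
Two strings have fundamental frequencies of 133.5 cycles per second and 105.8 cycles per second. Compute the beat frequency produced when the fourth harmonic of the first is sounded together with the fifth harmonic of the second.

5.0 Hz

Fourth harmonic of the first: 4·133.5 = 534.0 Hz.
Fifth harmonic of the second: 5·105.8 = 529.0 Hz.
f_beat = |534.0 − 529.0| = 5.0 Hz.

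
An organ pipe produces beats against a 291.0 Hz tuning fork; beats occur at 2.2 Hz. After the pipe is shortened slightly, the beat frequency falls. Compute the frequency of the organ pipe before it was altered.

288.8 Hz

|f − 291.0| = 2.2, so the organ pipe was at either 288.8 Hz or 293.2 Hz.
A shorter pipe has a higher fundamental; the adjustment raises the organ pipe's frequency.
The beat rate fell, so the adjustment moved the organ pipe toward 291.0 Hz — it must have started below the reference.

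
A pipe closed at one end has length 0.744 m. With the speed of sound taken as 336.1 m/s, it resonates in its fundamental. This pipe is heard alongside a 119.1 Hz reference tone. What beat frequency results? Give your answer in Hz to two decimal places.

Closed pipe (odd harmonics): f_n = n·v/(4L) = 1·336.1/(4·0.744) = 112.9368 Hz.
f_beat = |112.9368 − 119.1| = 6.16 Hz.

6.16 Hz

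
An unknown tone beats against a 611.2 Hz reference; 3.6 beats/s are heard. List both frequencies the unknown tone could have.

|f − 611.2| = 3.6, so f = 611.2 ± 3.6.

607.6 Hz or 614.8 Hz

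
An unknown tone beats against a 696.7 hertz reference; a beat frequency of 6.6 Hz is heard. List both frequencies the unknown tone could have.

690.1 Hz or 703.3 Hz

|f − 696.7| = 6.6, so f = 696.7 ± 6.6.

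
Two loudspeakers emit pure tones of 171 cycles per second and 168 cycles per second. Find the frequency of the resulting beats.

3 Hz

f_beat = |f₁ − f₂|.
|171 − 168| = 3 Hz.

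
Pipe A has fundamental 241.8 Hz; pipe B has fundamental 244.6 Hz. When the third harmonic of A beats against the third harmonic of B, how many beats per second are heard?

8.4 Hz

Third harmonic of the first: 3·241.8 = 725.4 Hz.
Third harmonic of the second: 3·244.6 = 733.8 Hz.
f_beat = |725.4 − 733.8| = 8.4 Hz.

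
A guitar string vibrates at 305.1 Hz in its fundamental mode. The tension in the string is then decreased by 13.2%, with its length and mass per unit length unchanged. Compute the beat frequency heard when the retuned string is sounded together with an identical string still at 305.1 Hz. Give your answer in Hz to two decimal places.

20.85 Hz

For a string, f ∝ √T, so the new frequency is 305.1·√0.868 = 284.2510 Hz.
f_beat = |284.2510 − 305.1| = 20.85 Hz.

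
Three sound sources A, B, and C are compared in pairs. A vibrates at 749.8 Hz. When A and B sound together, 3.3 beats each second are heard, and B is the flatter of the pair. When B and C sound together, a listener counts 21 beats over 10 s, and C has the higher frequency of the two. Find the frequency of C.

B is below A, so f_B = 749.8 − 3.3 = 746.5 Hz.
B–C: Beat frequency = 21/10 = 2.1 Hz.
C is above B, so f_C = 746.5 + 2.1 = 748.6 Hz.

748.6 Hz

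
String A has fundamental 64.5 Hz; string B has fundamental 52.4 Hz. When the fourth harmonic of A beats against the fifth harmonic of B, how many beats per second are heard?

Fourth harmonic of the first: 4·64.5 = 258.0 Hz.
Fifth harmonic of the second: 5·52.4 = 262.0 Hz.
f_beat = |258.0 − 262.0| = 4.0 Hz.

4.0 Hz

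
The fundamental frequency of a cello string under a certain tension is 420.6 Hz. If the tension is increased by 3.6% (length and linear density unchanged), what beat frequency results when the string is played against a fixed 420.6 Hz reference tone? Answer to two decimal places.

For a string, f ∝ √T, so the new frequency is 420.6·√1.036 = 428.1039 Hz.
f_beat = |428.1039 − 420.6| = 7.50 Hz.

7.50 Hz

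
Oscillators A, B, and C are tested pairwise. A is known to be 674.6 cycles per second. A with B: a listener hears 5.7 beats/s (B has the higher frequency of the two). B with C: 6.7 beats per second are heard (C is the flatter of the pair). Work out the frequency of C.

B is above A, so f_B = 674.6 + 5.7 = 680.3 Hz.
C is below B, so f_C = 680.3 − 6.7 = 673.6 Hz.

673.6 Hz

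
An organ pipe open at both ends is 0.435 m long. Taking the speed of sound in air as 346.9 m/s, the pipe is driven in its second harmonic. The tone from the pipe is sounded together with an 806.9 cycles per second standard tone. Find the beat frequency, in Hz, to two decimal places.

Open pipe: f_n = n·v/(2L) = 2·346.9/(2·0.435) = 797.4713 Hz.
f_beat = |797.4713 − 806.9| = 9.43 Hz.

9.43 Hz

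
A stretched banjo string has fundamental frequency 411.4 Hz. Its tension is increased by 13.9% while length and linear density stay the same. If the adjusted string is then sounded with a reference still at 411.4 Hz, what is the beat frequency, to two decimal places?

For a string, f ∝ √T, so the new frequency is 411.4·√1.139 = 439.0623 Hz.
f_beat = |439.0623 − 411.4| = 27.66 Hz.

27.66 Hz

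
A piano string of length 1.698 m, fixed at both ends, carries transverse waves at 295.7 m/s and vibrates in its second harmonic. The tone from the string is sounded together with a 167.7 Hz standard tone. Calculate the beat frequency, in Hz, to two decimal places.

For a string fixed at both ends, f_n = n·v/(2L) = 2·295.7/(2·1.698) = 174.1461 Hz.
f_beat = |174.1461 − 167.7| = 6.45 Hz.

6.45 Hz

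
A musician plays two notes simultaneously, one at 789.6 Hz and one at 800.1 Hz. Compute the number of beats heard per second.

10.5 Hz

Beats arise from superposition of two nearby frequencies; the beat rate is |f₁ − f₂|.
|789.6 − 800.1| = 10.5 Hz.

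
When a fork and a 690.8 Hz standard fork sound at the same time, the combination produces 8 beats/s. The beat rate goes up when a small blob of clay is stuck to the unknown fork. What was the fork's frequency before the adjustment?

682.8 Hz

|f − 690.8| = 8, so the fork was at either 682.8 Hz or 698.8 Hz.
Adding mass to a fork lowers its frequency; the adjustment lowers the fork's frequency.
The beat rate rose, so the adjustment moved the fork further from 690.8 Hz — it was already below the reference.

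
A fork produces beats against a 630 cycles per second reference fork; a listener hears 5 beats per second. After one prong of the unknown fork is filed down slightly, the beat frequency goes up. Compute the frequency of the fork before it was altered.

|f − 630| = 5, so the fork was at either 625 Hz or 635 Hz.
Filing a prong removes mass and raises the fork's frequency; the adjustment raises the fork's frequency.
The beat rate rose, so the adjustment moved the fork further from 630 Hz — it was already above the reference.

635 Hz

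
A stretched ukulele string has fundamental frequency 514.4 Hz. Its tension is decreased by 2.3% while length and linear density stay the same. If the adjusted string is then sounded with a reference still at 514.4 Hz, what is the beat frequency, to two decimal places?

5.95 Hz

For a string, f ∝ √T, so the new frequency is 514.4·√0.977 = 508.4500 Hz.
f_beat = |508.4500 − 514.4| = 5.95 Hz.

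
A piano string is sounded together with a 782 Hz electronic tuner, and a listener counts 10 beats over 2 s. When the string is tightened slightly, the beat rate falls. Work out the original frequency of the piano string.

777 Hz

Beat frequency = 10/2 = 5 Hz.
|f − 782| = 5, so the piano string was at either 777 Hz or 787 Hz.
Increasing tension raises a string's frequency; the adjustment raises the piano string's frequency.
The beat rate fell, so the adjustment moved the piano string toward 782 Hz — it must have started below the reference.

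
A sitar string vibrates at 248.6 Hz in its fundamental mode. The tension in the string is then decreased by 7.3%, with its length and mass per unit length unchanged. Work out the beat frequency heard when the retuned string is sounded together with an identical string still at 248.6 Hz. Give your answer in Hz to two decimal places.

For a string, f ∝ √T, so the new frequency is 248.6·√0.927 = 239.3542 Hz.
f_beat = |239.3542 − 248.6| = 9.25 Hz.

9.25 Hz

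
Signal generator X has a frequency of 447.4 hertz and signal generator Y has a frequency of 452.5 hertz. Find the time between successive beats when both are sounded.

f_beat = |447.4 − 452.5| = 5.1 Hz.
Beat period T = 1 / f_beat = 1 / 5.1 s.

0.196 s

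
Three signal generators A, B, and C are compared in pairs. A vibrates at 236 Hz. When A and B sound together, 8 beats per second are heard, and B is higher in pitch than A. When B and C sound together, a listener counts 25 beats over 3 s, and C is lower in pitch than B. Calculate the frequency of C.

B is above A, so f_B = 236 + 8 = 244 Hz.
B–C: Beat frequency = 25/3 = 8.3333 Hz.
C is below B, so f_C = 244 − 8.3333 = 235.6667 Hz.

235.6667 Hz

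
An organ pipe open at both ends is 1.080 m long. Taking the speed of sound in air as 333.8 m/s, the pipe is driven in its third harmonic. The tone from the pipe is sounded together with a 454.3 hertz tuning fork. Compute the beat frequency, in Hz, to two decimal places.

Open pipe: f_n = n·v/(2L) = 3·333.8/(2·1.080) = 463.6111 Hz.
f_beat = |463.6111 − 454.3| = 9.31 Hz.

9.31 Hz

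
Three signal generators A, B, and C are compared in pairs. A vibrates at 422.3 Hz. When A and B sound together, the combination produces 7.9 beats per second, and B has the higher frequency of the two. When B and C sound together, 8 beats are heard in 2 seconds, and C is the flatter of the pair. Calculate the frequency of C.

B is above A, so f_B = 422.3 + 7.9 = 430.2 Hz.
B–C: Beat frequency = 8/2 = 4 Hz.
C is below B, so f_C = 430.2 − 4 = 426.2 Hz.

426.2 Hz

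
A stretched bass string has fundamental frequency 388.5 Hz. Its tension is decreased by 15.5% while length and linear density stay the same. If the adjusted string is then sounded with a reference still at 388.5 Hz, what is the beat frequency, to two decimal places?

31.38 Hz

For a string, f ∝ √T, so the new frequency is 388.5·√0.845 = 357.1243 Hz.
f_beat = |357.1243 − 388.5| = 31.38 Hz.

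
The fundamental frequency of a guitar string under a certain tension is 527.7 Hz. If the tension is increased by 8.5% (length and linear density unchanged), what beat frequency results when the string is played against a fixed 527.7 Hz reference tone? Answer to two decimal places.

For a string, f ∝ √T, so the new frequency is 527.7·√1.085 = 549.6699 Hz.
f_beat = |549.6699 − 527.7| = 21.97 Hz.

21.97 Hz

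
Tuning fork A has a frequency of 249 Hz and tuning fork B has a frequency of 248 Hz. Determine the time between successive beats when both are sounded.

1.000 s

f_beat = |249 − 248| = 1 Hz.
Beat period T = 1 / f_beat = 1 / 1 s.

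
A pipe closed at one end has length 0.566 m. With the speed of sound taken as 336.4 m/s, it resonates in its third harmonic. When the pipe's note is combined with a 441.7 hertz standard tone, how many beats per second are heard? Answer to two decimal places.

Closed pipe (odd harmonics): f_n = n·v/(4L) = 3·336.4/(4·0.566) = 445.7597 Hz.
f_beat = |445.7597 − 441.7| = 4.06 Hz.

4.06 Hz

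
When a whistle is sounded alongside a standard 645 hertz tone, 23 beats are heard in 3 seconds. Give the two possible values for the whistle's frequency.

637.3333 Hz or 652.6667 Hz

Beat frequency = 23/3 = 7.6667 Hz.
|f − 645| = 7.6667, so f = 645 ± 7.6667.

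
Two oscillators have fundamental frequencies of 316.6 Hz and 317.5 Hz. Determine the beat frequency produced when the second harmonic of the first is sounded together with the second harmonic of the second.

Second harmonic of the first: 2·316.6 = 633.2 Hz.
Second harmonic of the second: 2·317.5 = 635.0 Hz.
f_beat = |633.2 − 635.0| = 1.8 Hz.

1.8 Hz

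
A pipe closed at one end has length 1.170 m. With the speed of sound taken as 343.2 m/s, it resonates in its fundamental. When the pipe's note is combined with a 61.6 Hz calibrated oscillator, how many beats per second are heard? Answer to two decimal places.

11.73 Hz

Closed pipe (odd harmonics): f_n = n·v/(4L) = 1·343.2/(4·1.170) = 73.3333 Hz.
f_beat = |73.3333 − 61.6| = 11.73 Hz.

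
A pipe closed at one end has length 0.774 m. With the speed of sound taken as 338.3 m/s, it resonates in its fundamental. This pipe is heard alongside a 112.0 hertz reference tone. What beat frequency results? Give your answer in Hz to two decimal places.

Closed pipe (odd harmonics): f_n = n·v/(4L) = 1·338.3/(4·0.774) = 109.2700 Hz.
f_beat = |109.2700 − 112.0| = 2.73 Hz.

2.73 Hz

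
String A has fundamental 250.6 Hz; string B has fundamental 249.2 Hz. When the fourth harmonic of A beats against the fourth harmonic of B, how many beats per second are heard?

Fourth harmonic of the first: 4·250.6 = 1002.4 Hz.
Fourth harmonic of the second: 4·249.2 = 996.8 Hz.
f_beat = |1002.4 − 996.8| = 5.6 Hz.

5.6 Hz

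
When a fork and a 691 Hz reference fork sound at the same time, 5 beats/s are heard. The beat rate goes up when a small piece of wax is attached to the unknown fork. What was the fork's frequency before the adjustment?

|f − 691| = 5, so the fork was at either 686 Hz or 696 Hz.
Loading a fork with wax lowers its frequency; the adjustment lowers the fork's frequency.
The beat rate rose, so the adjustment moved the fork further from 691 Hz — it was already below the reference.

686 Hz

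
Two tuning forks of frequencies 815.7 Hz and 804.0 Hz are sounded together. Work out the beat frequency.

11.7 Hz

The beat frequency equals the magnitude of the frequency difference.
|815.7 − 804.0| = 11.7 Hz.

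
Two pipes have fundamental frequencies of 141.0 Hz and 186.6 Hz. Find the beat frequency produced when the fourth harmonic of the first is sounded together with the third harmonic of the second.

4.2 Hz

Fourth harmonic of the first: 4·141.0 = 564.0 Hz.
Third harmonic of the second: 3·186.6 = 559.8 Hz.
f_beat = |564.0 − 559.8| = 4.2 Hz.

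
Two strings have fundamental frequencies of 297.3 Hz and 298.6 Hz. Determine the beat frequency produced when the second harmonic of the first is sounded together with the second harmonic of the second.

2.6 Hz

Second harmonic of the first: 2·297.3 = 594.6 Hz.
Second harmonic of the second: 2·298.6 = 597.2 Hz.
f_beat = |594.6 − 597.2| = 2.6 Hz.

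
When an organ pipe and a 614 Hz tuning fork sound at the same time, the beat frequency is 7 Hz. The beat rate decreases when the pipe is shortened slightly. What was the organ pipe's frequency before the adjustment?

607 Hz

|f − 614| = 7, so the organ pipe was at either 607 Hz or 621 Hz.
A shorter pipe has a higher fundamental; the adjustment raises the organ pipe's frequency.
The beat rate fell, so the adjustment moved the organ pipe toward 614 Hz — it must have started below the reference.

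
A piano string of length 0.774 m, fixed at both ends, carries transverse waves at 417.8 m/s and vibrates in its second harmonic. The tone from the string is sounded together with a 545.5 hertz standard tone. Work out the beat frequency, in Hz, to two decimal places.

For a string fixed at both ends, f_n = n·v/(2L) = 2·417.8/(2·0.774) = 539.7933 Hz.
f_beat = |539.7933 − 545.5| = 5.71 Hz.

5.71 Hz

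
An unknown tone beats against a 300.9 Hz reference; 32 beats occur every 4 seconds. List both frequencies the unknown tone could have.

292.9 Hz or 308.9 Hz

Beat frequency = 32/4 = 8 Hz.
|f − 300.9| = 8, so f = 300.9 ± 8.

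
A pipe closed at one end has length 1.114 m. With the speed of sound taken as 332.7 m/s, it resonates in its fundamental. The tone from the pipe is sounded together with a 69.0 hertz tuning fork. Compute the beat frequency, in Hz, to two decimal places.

5.66 Hz

Closed pipe (odd harmonics): f_n = n·v/(4L) = 1·332.7/(4·1.114) = 74.6634 Hz.
f_beat = |74.6634 − 69.0| = 5.66 Hz.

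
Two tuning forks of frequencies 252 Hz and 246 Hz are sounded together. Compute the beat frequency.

f_beat = |f₁ − f₂|.
|252 − 246| = 6 Hz.

6 Hz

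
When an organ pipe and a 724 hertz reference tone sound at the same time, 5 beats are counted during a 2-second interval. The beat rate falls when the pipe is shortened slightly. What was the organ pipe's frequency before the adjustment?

Beat frequency = 5/2 = 2.5 Hz.
|f − 724| = 2.5, so the organ pipe was at either 721.5 Hz or 726.5 Hz.
A shorter pipe has a higher fundamental; the adjustment raises the organ pipe's frequency.
The beat rate fell, so the adjustment moved the organ pipe toward 724 Hz — it must have started below the reference.

721.5 Hz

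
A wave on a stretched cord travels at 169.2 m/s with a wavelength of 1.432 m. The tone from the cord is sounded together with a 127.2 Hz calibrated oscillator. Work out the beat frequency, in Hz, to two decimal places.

9.04 Hz

Source frequency f = v/λ = 169.2/1.432 = 118.1564 Hz.
f_beat = |118.1564 − 127.2| = 9.04 Hz.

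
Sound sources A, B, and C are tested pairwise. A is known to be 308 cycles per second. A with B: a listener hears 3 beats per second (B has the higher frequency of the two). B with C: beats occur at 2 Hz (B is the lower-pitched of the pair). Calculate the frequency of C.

313 Hz

B is above A, so f_B = 308 + 3 = 311 Hz.
C is above B, so f_C = 311 + 2 = 313 Hz.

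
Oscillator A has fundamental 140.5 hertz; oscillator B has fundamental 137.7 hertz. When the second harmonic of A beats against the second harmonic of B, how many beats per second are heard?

5.6 Hz

Second harmonic of the first: 2·140.5 = 281.0 Hz.
Second harmonic of the second: 2·137.7 = 275.4 Hz.
f_beat = |281.0 − 275.4| = 5.6 Hz.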